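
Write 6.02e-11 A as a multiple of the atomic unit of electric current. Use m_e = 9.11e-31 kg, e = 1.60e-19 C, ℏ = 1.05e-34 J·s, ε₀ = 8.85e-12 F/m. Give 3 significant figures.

atomic unit of electric current: I_au = e E_h/ℏ = m_e e⁵/((4πε₀)²ℏ³) = 6.67e-3 A.
6.02e-11 / 6.67e-3 = 9.02e-9

9.02e-9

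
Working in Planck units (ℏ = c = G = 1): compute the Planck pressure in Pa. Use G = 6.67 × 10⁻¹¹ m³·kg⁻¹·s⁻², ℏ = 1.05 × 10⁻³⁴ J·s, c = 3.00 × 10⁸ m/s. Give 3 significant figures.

4.68 × 10¹¹³ Pa

The unique combination of the constants set to 1 with dimensions of pressure is p_P = c⁷/(ℏG²).
  = 2.19 × 10⁵⁹ / 4.67 × 10⁻⁵⁵
  = 4.68 × 10¹¹³ Pa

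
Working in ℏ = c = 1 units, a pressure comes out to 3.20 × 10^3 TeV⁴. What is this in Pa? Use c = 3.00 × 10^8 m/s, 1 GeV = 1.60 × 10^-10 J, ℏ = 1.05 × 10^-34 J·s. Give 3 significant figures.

Pressure is [E]/[L]³ = [E]⁴/(ℏc)³.
1 GeV⁴ → 1/(ℏc)³ × (1 GeV in J)⁴ = 2.10 × 10^37 Pa.
Convert the energy scale: 3.20 × 10^3 TeV⁴ = 3.20 × 10^15 GeV⁴.
Result: 3.20 × 10^15 × 2.10 × 10^37 = 6.71 × 10^52 Pa.

6.71 × 10^52 Pa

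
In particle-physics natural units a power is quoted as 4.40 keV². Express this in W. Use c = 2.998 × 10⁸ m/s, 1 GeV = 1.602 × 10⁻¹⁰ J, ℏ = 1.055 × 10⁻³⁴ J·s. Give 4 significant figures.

1.070 × 10³ W

Power is [E]/[T] = [E]²/ℏ.
1 GeV² → 1/ℏ × (1 GeV in J)² = 2.433 × 10¹⁴ W.
Convert the energy scale: 4.40 keV² = 4.40 × 10⁻¹² GeV².
Result: 4.40 × 10⁻¹² × 2.433 × 10¹⁴ = 1.070 × 10³ W.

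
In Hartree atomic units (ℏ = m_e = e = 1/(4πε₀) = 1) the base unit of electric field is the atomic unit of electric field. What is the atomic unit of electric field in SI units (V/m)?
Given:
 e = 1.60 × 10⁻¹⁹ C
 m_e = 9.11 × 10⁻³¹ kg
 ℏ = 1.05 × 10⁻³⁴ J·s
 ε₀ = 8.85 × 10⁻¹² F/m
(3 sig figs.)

E_au = E_h/(e a₀) = m_e²e⁵/((4πε₀)³ℏ⁴)
E_h = 4.38 × 10⁻¹⁸ J
a₀ = 5.26 × 10⁻¹¹ m
E_h/(e·a₀) = 5.20 × 10¹¹ V/m

5.20 × 10¹¹ V/m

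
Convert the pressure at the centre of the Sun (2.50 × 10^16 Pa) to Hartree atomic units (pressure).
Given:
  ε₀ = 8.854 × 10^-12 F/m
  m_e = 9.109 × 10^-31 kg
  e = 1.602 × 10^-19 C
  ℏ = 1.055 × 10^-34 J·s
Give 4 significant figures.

853.5

atomic unit of pressure: P_au = E_h/a₀³ = m_e⁴e¹⁰/((4πε₀)⁵ℏ⁸) = 2.929 × 10^13 Pa.
2.50 × 10^16 / 2.929 × 10^13 = 853.5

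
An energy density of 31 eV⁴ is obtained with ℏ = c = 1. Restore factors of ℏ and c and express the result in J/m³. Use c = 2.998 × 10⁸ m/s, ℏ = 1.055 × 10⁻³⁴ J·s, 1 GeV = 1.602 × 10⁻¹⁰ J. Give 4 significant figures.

645.3 J/m³

[E]/[L]³ = [E]⁴/(ℏc)³; restore (ℏc)⁻³.
1 GeV⁴ → 1/(ℏc)³ × (1 GeV in J)⁴ = 2.082 × 10³⁷ J/m³.
Convert the energy scale: 31 eV⁴ = 3.10 × 10⁻³⁵ GeV⁴.
Result: 3.10 × 10⁻³⁵ × 2.082 × 10³⁷ = 645.3 J/m³.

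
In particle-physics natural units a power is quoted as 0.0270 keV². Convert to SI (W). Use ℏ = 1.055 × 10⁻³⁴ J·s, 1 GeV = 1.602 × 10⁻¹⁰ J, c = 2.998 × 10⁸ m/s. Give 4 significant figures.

Power is [E]/[T] = [E]²/ℏ.
1 GeV² → 1/ℏ × (1 GeV in J)² = 2.433 × 10¹⁴ W.
Convert the energy scale: 0.0270 keV² = 2.70 × 10⁻¹⁴ GeV².
Result: 2.70 × 10⁻¹⁴ × 2.433 × 10¹⁴ = 6.568 W.

6.568 W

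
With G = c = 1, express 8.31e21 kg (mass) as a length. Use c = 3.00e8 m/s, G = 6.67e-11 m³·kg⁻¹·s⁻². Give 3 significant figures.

6.16e-6 m

In G = c = 1 units mass has dimensions of length; the conversion factor is G/c².
8.31e21 kg × (G/c²) = 6.16e-6 m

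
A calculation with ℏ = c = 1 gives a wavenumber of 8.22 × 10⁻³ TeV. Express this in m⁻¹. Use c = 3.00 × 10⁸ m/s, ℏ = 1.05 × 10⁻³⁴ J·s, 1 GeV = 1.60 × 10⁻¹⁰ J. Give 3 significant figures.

4.18 × 10¹⁶ m⁻¹

Inverse length is [E]/(ℏc).
1 GeV → 1/(ℏc) × (1 GeV in J) = 5.08 × 10¹⁵ m⁻¹.
Convert the energy scale: 8.22 × 10⁻³ TeV = 8.22 GeV.
Result: 8.22 × 5.08 × 10¹⁵ = 4.18 × 10¹⁶ m⁻¹.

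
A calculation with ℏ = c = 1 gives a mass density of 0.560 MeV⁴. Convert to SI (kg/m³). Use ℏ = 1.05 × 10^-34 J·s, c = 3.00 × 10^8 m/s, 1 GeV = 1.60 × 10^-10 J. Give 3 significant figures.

1.30 × 10^8 kg/m³

Mass density is [E]/(c²[L]³) = [E]⁴/(ℏ³c⁵).
1 GeV⁴ → 1/(ℏ³c⁵) × (1 GeV in J)⁴ = 2.33 × 10^20 kg/m³.
Convert the energy scale: 0.560 MeV⁴ = 5.60 × 10^-13 GeV⁴.
Result: 5.60 × 10^-13 × 2.33 × 10^20 = 1.30 × 10^8 kg/m³.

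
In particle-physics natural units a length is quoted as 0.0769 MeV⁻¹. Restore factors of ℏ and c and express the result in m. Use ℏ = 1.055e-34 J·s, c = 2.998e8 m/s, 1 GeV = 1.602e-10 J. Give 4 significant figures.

1.518e-14 m

A length is [E]⁻¹ in ℏ=c=1; restore one factor of ℏc.
1 GeV⁻¹ → ℏc × (1 GeV in J)⁻¹ = 1.974e-16 m.
Convert the energy scale: 0.0769 MeV⁻¹ = 76.9 GeV⁻¹.
Result: 76.9 × 1.974e-16 = 1.518e-14 m.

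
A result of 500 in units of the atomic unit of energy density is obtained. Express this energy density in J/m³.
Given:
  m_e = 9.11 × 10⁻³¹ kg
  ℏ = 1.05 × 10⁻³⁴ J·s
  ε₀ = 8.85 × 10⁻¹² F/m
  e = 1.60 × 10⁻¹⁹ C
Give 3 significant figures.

One atomic unit of energy density: u_au = E_h/a₀³ = m_e⁴e¹⁰/((4πε₀)⁵ℏ⁸) = 3.01 × 10¹³ J/m³.
500 × 3.01 × 10¹³ J/m³ = 1.51 × 10¹⁶ J/m³

1.51 × 10¹⁶ J/m³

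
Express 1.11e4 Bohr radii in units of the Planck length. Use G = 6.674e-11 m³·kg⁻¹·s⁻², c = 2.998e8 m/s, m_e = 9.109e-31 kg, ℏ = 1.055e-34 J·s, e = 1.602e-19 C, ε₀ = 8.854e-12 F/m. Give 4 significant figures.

3.638e28

Bohr radius: a₀ = 4πε₀ℏ²/(m_e e²) = 5.297e-11 m
Planck length: ℓ_P = √(ℏG/c³) = 1.616e-35 m
1.11e4 × 5.297e-11 / 1.616e-35 = 3.638e28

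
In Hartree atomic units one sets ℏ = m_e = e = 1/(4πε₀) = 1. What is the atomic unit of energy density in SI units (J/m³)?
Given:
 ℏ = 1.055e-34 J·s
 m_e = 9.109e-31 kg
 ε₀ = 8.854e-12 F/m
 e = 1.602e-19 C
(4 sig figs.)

2.929e13 J/m³

u_au = E_h/a₀³ = m_e⁴e¹⁰/((4πε₀)⁵ℏ⁸)
E_h = 4.354e-18 J
a₀ = 5.297e-11 m
E_h/a₀³ = 2.929e13 J/m³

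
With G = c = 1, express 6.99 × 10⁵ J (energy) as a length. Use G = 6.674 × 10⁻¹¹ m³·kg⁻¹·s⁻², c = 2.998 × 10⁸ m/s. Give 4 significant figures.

5.775 × 10⁻³⁹ m

Energy → length via G/c⁴.
6.99 × 10⁵ J × (G/c⁴) = 5.775 × 10⁻³⁹ m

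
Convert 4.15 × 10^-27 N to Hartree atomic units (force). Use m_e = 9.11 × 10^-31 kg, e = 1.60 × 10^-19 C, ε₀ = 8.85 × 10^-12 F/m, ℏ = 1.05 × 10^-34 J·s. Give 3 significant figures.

4.98 × 10^-20

atomic unit of force: F_au = E_h/a₀ = m_e²e⁶/((4πε₀)³ℏ⁴) = 8.33 × 10^-8 N.
4.15 × 10^-27 / 8.33 × 10^-8 = 4.98 × 10^-20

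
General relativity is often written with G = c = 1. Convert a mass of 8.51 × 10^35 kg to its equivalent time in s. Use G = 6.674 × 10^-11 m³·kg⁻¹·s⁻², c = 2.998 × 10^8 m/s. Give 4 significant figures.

Mass → time via G/c³.
8.51 × 10^35 kg × (G/c³) = 2.108 s

2.108 s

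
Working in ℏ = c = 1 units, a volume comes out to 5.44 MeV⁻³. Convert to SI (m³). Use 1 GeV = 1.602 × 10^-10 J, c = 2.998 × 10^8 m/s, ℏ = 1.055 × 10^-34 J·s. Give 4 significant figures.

4.187 × 10^-38 m³

Volume is [L]³ = [E]⁻³·(ℏc)³.
1 GeV⁻³ → (ℏc)³ × (1 GeV in J)⁻³ = 7.696 × 10^-48 m³.
Convert the energy scale: 5.44 MeV⁻³ = 5.44 × 10^9 GeV⁻³.
Result: 5.44 × 10^9 × 7.696 × 10^-48 = 4.187 × 10^-38 m³.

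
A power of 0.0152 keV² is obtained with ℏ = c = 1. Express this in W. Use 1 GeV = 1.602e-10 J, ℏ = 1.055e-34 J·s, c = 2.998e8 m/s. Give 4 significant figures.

3.698 W

Power is [E]/[T] = [E]²/ℏ.
1 GeV² → 1/ℏ × (1 GeV in J)² = 2.433e14 W.
Convert the energy scale: 0.0152 keV² = 1.52e-14 GeV².
Result: 1.52e-14 × 2.433e14 = 3.698 W.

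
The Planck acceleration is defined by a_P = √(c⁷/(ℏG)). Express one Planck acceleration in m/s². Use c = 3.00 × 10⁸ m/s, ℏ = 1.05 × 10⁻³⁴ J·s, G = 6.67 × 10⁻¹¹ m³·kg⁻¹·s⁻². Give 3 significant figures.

5.59 × 10⁵¹ m/s²

a_P = √(c⁷/(ℏG))
  = √(3.12 × 10¹⁰³)
  = 5.59 × 10⁵¹ m/s²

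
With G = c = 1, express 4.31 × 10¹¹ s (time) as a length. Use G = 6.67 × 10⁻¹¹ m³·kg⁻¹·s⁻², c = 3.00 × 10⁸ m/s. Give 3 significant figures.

Time → length via c.
4.31 × 10¹¹ s × (c) = 1.29 × 10²⁰ m

1.29 × 10²⁰ m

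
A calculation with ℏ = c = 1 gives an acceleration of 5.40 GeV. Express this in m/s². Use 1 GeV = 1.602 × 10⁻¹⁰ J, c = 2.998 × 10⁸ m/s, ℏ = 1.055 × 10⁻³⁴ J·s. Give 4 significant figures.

2.458 × 10³³ m/s²

Acceleration is [L]/[T]² = c·[E]/ℏ.
1 GeV → c/ℏ × (1 GeV in J) = 4.552 × 10³² m/s².
Result: 5.40 × 4.552 × 10³² = 2.458 × 10³³ m/s².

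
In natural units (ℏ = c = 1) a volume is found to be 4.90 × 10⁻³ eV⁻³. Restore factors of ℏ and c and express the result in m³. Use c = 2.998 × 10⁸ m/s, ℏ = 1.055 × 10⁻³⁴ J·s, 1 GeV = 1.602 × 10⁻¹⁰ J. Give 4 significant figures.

Volume is [L]³ = [E]⁻³·(ℏc)³.
1 GeV⁻³ → (ℏc)³ × (1 GeV in J)⁻³ = 7.696 × 10⁻⁴⁸ m³.
Convert the energy scale: 4.90 × 10⁻³ eV⁻³ = 4.90 × 10²⁴ GeV⁻³.
Result: 4.90 × 10²⁴ × 7.696 × 10⁻⁴⁸ = 3.771 × 10⁻²³ m³.

3.771 × 10⁻²³ m³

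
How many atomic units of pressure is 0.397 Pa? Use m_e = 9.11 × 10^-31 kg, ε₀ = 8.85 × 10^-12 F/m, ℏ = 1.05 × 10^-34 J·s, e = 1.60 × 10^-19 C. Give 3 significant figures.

1.32 × 10^-14

atomic unit of pressure: P_au = E_h/a₀³ = m_e⁴e¹⁰/((4πε₀)⁵ℏ⁸) = 3.01 × 10^13 Pa.
0.397 / 3.01 × 10^13 = 1.32 × 10^-14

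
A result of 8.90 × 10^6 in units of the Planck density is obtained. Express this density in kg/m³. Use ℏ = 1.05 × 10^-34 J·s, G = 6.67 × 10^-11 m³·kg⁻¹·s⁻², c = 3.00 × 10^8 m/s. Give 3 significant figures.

One Planck density: ρ_P = c⁵/(ℏG²) = 5.20 × 10^96 kg/m³.
8.90 × 10^6 × 5.20 × 10^96 kg/m³ = 4.63 × 10^103 kg/m³

4.63 × 10^103 kg/m³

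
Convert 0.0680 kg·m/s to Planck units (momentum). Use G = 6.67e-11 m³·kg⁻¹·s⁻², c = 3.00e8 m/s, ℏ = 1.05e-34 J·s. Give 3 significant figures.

0.0104

Planck momentum: p_P = √(ℏc³/G) = 6.52 kg·m/s.
0.0680 / 6.52 = 0.0104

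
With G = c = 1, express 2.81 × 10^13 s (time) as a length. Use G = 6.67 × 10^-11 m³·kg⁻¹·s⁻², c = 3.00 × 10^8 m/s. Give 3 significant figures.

8.43 × 10^21 m

Time → length via c.
2.81 × 10^13 s × (c) = 8.43 × 10^21 m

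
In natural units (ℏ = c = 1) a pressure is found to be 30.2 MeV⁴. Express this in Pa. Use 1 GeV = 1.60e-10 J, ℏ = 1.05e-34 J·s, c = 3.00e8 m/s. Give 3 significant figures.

6.33e26 Pa

Pressure is [E]/[L]³ = [E]⁴/(ℏc)³.
1 GeV⁴ → 1/(ℏc)³ × (1 GeV in J)⁴ = 2.10e37 Pa.
Convert the energy scale: 30.2 MeV⁴ = 3.02e-11 GeV⁴.
Result: 3.02e-11 × 2.10e37 = 6.33e26 Pa.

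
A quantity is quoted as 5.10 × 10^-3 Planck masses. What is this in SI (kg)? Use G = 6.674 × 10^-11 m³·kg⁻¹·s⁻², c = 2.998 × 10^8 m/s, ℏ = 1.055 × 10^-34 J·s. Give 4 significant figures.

One Planck mass: m_P = √(ℏc/G) = 2.177 × 10^-8 kg.
5.10 × 10^-3 × 2.177 × 10^-8 kg = 1.110 × 10^-10 kg

1.110 × 10^-10 kg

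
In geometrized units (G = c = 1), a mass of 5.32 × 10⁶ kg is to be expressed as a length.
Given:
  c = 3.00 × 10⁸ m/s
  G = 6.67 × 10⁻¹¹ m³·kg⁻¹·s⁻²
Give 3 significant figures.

In G = c = 1 units mass has dimensions of length; the conversion factor is G/c².
5.32 × 10⁶ kg × (G/c²) = 3.94 × 10⁻²¹ m

3.94 × 10⁻²¹ m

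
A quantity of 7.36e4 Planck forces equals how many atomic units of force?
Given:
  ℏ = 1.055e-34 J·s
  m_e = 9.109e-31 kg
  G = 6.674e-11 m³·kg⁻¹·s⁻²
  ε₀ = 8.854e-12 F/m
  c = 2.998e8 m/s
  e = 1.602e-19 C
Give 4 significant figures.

Planck force: F_P = c⁴/G = 1.210e44 N
atomic unit of force: F_au = E_h/a₀ = m_e²e⁶/((4πε₀)³ℏ⁴) = 8.220e-8 N
7.36e4 × 1.210e44 / 8.220e-8 = 1.084e56

1.084e56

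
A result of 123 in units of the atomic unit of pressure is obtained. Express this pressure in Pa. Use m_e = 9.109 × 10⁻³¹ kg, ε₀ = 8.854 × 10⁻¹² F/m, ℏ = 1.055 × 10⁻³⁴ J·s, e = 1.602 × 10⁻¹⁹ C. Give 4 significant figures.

One atomic unit of pressure: P_au = E_h/a₀³ = m_e⁴e¹⁰/((4πε₀)⁵ℏ⁸) = 2.929 × 10¹³ Pa.
123 × 2.929 × 10¹³ Pa = 3.603 × 10¹⁵ Pa

3.603 × 10¹⁵ Pa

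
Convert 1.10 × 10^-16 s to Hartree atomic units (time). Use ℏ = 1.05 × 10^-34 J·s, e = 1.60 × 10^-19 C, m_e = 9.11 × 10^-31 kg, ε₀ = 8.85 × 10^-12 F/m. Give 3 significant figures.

4.59

atomic unit of time: τ_au = (4πε₀)²ℏ³/(m_e e⁴) = 2.40 × 10^-17 s.
1.10 × 10^-16 / 2.40 × 10^-17 = 4.59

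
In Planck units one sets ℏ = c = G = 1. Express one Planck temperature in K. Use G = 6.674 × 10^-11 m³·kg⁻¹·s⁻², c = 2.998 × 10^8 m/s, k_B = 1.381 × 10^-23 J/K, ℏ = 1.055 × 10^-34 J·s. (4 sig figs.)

T_P = √(ℏc⁵/G) / k_B
  = √(3.828 × 10^18) × 7.241 × 10^22
  = 1.417 × 10^32 K

1.417 × 10^32 K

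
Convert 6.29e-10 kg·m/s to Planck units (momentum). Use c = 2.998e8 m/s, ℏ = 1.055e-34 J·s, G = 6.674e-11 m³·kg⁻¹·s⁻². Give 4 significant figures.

9.638e-11

Planck momentum: p_P = √(ℏc³/G) = 6.527 kg·m/s.
6.29e-10 / 6.527 = 9.638e-11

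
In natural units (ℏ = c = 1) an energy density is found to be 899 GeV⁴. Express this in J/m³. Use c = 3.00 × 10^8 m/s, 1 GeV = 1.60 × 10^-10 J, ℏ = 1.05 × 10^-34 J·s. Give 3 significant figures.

1.88 × 10^40 J/m³

[E]/[L]³ = [E]⁴/(ℏc)³; restore (ℏc)⁻³.
1 GeV⁴ → 1/(ℏc)³ × (1 GeV in J)⁴ = 2.10 × 10^37 J/m³.
Result: 899 × 2.10 × 10^37 = 1.88 × 10^40 J/m³.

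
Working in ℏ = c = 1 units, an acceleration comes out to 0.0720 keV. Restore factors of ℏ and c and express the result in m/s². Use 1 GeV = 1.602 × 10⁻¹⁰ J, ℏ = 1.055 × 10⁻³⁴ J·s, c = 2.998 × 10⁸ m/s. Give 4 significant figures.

Acceleration is [L]/[T]² = c·[E]/ℏ.
1 GeV → c/ℏ × (1 GeV in J) = 4.552 × 10³² m/s².
Convert the energy scale: 0.0720 keV = 7.20 × 10⁻⁸ GeV.
Result: 7.20 × 10⁻⁸ × 4.552 × 10³² = 3.278 × 10²⁵ m/s².

3.278 × 10²⁵ m/s²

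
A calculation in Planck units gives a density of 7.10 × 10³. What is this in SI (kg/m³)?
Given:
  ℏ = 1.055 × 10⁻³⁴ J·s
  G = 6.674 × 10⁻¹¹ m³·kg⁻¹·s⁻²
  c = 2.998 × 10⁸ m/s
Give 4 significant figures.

One Planck density: ρ_P = c⁵/(ℏG²) = 5.154 × 10⁹⁶ kg/m³.
7.10 × 10³ × 5.154 × 10⁹⁶ kg/m³ = 3.659 × 10¹⁰⁰ kg/m³

3.659 × 10¹⁰⁰ kg/m³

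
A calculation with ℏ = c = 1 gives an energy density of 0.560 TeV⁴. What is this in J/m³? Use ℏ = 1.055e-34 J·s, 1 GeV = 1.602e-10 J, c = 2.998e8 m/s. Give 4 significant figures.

[E]/[L]³ = [E]⁴/(ℏc)³; restore (ℏc)⁻³.
1 GeV⁴ → 1/(ℏc)³ × (1 GeV in J)⁴ = 2.082e37 J/m³.
Convert the energy scale: 0.560 TeV⁴ = 5.60e11 GeV⁴.
Result: 5.60e11 × 2.082e37 = 1.166e49 J/m³.

1.166e49 J/m³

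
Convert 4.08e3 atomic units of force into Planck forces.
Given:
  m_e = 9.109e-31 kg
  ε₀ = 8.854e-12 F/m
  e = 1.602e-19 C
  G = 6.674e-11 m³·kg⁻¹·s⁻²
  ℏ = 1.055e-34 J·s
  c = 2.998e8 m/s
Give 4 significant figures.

atomic unit of force: F_au = E_h/a₀ = m_e²e⁶/((4πε₀)³ℏ⁴) = 8.220e-8 N
Planck force: F_P = c⁴/G = 1.210e44 N
4.08e3 × 8.220e-8 / 1.210e44 = 2.771e-48

2.771e-48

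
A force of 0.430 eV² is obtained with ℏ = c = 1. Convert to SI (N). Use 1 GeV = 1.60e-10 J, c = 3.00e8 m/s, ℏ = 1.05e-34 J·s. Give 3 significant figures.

Force is [E]/[L] = [E]²/(ℏc); restore (ℏc)⁻¹.
1 GeV² → 1/(ℏc) × (1 GeV in J)² = 8.13e5 N.
Convert the energy scale: 0.430 eV² = 4.30e-19 GeV².
Result: 4.30e-19 × 8.13e5 = 3.49e-13 N.

3.49e-13 N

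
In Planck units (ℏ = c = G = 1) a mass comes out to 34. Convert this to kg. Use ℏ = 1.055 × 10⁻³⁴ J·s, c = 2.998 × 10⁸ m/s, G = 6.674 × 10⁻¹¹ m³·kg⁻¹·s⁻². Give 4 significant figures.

One Planck mass: m_P = √(ℏc/G) = 2.177 × 10⁻⁸ kg.
34 × 2.177 × 10⁻⁸ kg = 7.402 × 10⁻⁷ kg

7.402 × 10⁻⁷ kg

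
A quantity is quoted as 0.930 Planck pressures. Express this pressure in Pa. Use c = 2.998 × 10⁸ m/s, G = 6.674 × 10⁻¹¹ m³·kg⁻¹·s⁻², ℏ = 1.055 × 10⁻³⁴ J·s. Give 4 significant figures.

One Planck pressure: p_P = c⁷/(ℏG²) = 4.632 × 10¹¹³ Pa.
0.930 × 4.632 × 10¹¹³ Pa = 4.308 × 10¹¹³ Pa

4.308 × 10¹¹³ Pa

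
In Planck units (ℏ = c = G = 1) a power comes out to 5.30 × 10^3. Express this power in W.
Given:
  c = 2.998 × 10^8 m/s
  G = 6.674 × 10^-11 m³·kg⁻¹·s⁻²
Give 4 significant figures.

One Planck power: P_P = c⁵/G = 3.629 × 10^52 W.
5.30 × 10^3 × 3.629 × 10^52 W = 1.923 × 10^56 W

1.923 × 10^56 W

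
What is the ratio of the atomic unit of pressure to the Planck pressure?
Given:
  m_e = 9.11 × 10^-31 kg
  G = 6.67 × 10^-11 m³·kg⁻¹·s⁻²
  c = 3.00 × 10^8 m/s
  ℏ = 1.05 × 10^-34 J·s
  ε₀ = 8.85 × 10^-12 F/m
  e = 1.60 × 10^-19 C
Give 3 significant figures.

atomic unit of pressure: P_au = E_h/a₀³ = m_e⁴e¹⁰/((4πε₀)⁵ℏ⁸) = 3.01 × 10^13 Pa
Planck pressure: p_P = c⁷/(ℏG²) = 4.68 × 10^113 Pa
ratio = 3.01 × 10^13 / 4.68 × 10^113 = 6.44 × 10^-101

6.44 × 10^-101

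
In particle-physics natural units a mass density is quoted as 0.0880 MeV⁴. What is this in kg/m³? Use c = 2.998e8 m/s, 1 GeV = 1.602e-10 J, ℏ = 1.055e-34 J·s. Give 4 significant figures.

2.038e7 kg/m³

Mass density is [E]/(c²[L]³) = [E]⁴/(ℏ³c⁵).
1 GeV⁴ → 1/(ℏ³c⁵) × (1 GeV in J)⁴ = 2.316e20 kg/m³.
Convert the energy scale: 0.0880 MeV⁴ = 8.80e-14 GeV⁴.
Result: 8.80e-14 × 2.316e20 = 2.038e7 kg/m³.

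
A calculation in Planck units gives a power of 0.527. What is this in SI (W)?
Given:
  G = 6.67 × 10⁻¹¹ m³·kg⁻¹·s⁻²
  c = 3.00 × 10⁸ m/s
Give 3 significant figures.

1.92 × 10⁵² W

One Planck power: P_P = c⁵/G = 3.64 × 10⁵² W.
0.527 × 3.64 × 10⁵² W = 1.92 × 10⁵² W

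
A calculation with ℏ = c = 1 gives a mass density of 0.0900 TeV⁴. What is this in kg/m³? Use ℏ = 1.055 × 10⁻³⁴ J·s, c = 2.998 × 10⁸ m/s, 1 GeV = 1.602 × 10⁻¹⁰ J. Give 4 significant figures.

2.084 × 10³¹ kg/m³

Mass density is [E]/(c²[L]³) = [E]⁴/(ℏ³c⁵).
1 GeV⁴ → 1/(ℏ³c⁵) × (1 GeV in J)⁴ = 2.316 × 10²⁰ kg/m³.
Convert the energy scale: 0.0900 TeV⁴ = 9.00 × 10¹⁰ GeV⁴.
Result: 9.00 × 10¹⁰ × 2.316 × 10²⁰ = 2.084 × 10³¹ kg/m³.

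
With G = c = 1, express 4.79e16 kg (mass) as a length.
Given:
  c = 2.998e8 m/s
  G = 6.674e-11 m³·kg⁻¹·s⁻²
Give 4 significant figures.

In G = c = 1 units mass has dimensions of length; the conversion factor is G/c².
4.79e16 kg × (G/c²) = 3.557e-11 m

3.557e-11 m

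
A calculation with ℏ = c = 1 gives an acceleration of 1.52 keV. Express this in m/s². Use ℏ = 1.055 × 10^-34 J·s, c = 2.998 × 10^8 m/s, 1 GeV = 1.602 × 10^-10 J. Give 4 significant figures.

Acceleration is [L]/[T]² = c·[E]/ℏ.
1 GeV → c/ℏ × (1 GeV in J) = 4.552 × 10^32 m/s².
Convert the energy scale: 1.52 keV = 1.52 × 10^-6 GeV.
Result: 1.52 × 10^-6 × 4.552 × 10^32 = 6.920 × 10^26 m/s².

6.920 × 10^26 m/s²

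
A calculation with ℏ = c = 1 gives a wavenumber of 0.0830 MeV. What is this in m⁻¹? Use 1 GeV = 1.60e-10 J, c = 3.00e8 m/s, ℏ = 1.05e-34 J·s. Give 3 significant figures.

4.22e11 m⁻¹

Inverse length is [E]/(ℏc).
1 GeV → 1/(ℏc) × (1 GeV in J) = 5.08e15 m⁻¹.
Convert the energy scale: 0.0830 MeV = 8.30e-5 GeV.
Result: 8.30e-5 × 5.08e15 = 4.22e11 m⁻¹.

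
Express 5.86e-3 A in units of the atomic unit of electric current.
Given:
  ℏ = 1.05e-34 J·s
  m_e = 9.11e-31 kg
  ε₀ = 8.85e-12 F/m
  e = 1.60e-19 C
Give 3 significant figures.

0.878

atomic unit of electric current: I_au = e E_h/ℏ = m_e e⁵/((4πε₀)²ℏ³) = 6.67e-3 A.
5.86e-3 / 6.67e-3 = 0.878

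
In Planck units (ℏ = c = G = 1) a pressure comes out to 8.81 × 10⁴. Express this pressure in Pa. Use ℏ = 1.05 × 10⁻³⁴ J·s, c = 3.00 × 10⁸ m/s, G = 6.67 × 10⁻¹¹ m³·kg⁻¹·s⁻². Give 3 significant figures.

4.12 × 10¹¹⁸ Pa

One Planck pressure: p_P = c⁷/(ℏG²) = 4.68 × 10¹¹³ Pa.
8.81 × 10⁴ × 4.68 × 10¹¹³ Pa = 4.12 × 10¹¹⁸ Pa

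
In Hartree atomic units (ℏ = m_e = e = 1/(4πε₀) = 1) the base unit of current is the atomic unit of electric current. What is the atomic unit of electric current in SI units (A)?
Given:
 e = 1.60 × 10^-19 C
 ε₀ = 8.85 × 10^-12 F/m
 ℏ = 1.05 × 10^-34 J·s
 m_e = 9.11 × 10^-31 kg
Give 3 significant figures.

I_au = e E_h/ℏ = m_e e⁵/((4πε₀)²ℏ³)
E_h = 4.38 × 10^-18 J
e·E_h/ℏ = 6.67 × 10^-3 A

6.67 × 10^-3 A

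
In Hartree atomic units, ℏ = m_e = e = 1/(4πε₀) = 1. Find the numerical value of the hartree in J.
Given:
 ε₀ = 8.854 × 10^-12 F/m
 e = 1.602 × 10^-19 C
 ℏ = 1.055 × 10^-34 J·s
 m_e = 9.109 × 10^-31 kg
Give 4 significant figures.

Dimensional analysis gives E_h = m_e e⁴/(4πε₀ℏ)².
  = 6.000 × 10^-106 / 1.378 × 10^-88
  = 4.354 × 10^-18 J

4.354 × 10^-18 J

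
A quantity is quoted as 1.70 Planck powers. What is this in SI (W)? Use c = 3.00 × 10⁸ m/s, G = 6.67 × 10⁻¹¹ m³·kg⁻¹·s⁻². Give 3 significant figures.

6.19 × 10⁵² W

One Planck power: P_P = c⁵/G = 3.64 × 10⁵² W.
1.70 × 3.64 × 10⁵² W = 6.19 × 10⁵² W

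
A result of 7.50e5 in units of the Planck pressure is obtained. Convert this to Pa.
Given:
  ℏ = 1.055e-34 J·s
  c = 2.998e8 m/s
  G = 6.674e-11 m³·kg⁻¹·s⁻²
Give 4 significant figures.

One Planck pressure: p_P = c⁷/(ℏG²) = 4.632e113 Pa.
7.50e5 × 4.632e113 Pa = 3.474e119 Pa

3.474e119 Pa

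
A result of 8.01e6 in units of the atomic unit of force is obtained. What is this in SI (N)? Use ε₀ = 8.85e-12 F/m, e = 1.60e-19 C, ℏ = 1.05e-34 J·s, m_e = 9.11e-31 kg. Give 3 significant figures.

One atomic unit of force: F_au = E_h/a₀ = m_e²e⁶/((4πε₀)³ℏ⁴) = 8.33e-8 N.
8.01e6 × 8.33e-8 N = 0.667 N

0.667 N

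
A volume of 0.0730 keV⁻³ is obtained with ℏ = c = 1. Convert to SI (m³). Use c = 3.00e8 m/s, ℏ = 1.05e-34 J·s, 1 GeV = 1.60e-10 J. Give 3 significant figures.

5.57e-31 m³

Volume is [L]³ = [E]⁻³·(ℏc)³.
1 GeV⁻³ → (ℏc)³ × (1 GeV in J)⁻³ = 7.63e-48 m³.
Convert the energy scale: 0.0730 keV⁻³ = 7.30e16 GeV⁻³.
Result: 7.30e16 × 7.63e-48 = 5.57e-31 m³.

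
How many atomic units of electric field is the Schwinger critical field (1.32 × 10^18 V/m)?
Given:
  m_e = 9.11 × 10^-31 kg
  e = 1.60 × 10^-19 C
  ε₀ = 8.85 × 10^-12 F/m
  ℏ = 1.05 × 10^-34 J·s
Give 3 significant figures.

atomic unit of electric field: E_au = E_h/(e a₀) = m_e²e⁵/((4πε₀)³ℏ⁴) = 5.20 × 10^11 V/m.
1.32 × 10^18 / 5.20 × 10^11 = 2.54 × 10^6

2.54 × 10^6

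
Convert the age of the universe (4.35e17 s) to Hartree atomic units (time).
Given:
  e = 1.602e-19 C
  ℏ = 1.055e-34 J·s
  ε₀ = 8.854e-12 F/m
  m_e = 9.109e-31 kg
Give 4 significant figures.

1.795e34

atomic unit of time: τ_au = (4πε₀)²ℏ³/(m_e e⁴) = 2.423e-17 s.
4.35e17 / 2.423e-17 = 1.795e34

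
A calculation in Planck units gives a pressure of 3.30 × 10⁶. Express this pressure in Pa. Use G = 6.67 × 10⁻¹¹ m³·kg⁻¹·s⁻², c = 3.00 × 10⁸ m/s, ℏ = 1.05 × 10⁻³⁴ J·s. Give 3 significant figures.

1.54 × 10¹²⁰ Pa

One Planck pressure: p_P = c⁷/(ℏG²) = 4.68 × 10¹¹³ Pa.
3.30 × 10⁶ × 4.68 × 10¹¹³ Pa = 1.54 × 10¹²⁰ Pa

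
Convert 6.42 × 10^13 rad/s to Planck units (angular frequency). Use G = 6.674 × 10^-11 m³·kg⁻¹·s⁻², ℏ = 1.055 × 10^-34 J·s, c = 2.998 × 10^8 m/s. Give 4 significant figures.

3.462 × 10^-30

Planck angular frequency: ω_P = √(c⁵/(ℏG)) = 1.855 × 10^43 rad/s.
6.42 × 10^13 / 1.855 × 10^43 = 3.462 × 10^-30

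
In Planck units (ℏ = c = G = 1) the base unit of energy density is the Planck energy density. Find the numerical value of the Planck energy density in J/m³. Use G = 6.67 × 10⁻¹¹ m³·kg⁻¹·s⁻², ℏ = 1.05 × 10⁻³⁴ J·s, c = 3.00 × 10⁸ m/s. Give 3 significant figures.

u_P = c⁷/(ℏG²)
  = 2.19 × 10⁵⁹ / 4.67 × 10⁻⁵⁵
  = 4.68 × 10¹¹³ J/m³

4.68 × 10¹¹³ J/m³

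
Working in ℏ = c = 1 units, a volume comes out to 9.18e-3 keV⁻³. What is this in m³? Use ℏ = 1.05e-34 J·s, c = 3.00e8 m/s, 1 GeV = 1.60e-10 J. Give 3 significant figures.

Volume is [L]³ = [E]⁻³·(ℏc)³.
1 GeV⁻³ → (ℏc)³ × (1 GeV in J)⁻³ = 7.63e-48 m³.
Convert the energy scale: 9.18e-3 keV⁻³ = 9.18e15 GeV⁻³.
Result: 9.18e15 × 7.63e-48 = 7.01e-32 m³.

7.01e-32 m³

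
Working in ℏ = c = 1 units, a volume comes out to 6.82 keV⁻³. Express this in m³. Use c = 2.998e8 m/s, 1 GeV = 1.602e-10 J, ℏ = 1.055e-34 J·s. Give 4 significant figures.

Volume is [L]³ = [E]⁻³·(ℏc)³.
1 GeV⁻³ → (ℏc)³ × (1 GeV in J)⁻³ = 7.696e-48 m³.
Convert the energy scale: 6.82 keV⁻³ = 6.82e18 GeV⁻³.
Result: 6.82e18 × 7.696e-48 = 5.249e-29 m³.

5.249e-29 m³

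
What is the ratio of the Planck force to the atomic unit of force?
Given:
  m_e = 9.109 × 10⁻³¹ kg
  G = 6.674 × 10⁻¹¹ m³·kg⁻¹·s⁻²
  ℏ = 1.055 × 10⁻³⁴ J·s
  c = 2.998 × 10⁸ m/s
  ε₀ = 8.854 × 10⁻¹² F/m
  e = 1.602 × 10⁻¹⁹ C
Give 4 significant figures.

1.473 × 10⁵¹

Planck force: F_P = c⁴/G = 1.210 × 10⁴⁴ N
atomic unit of force: F_au = E_h/a₀ = m_e²e⁶/((4πε₀)³ℏ⁴) = 8.220 × 10⁻⁸ N
ratio = 1.210 × 10⁴⁴ / 8.220 × 10⁻⁸ = 1.473 × 10⁵¹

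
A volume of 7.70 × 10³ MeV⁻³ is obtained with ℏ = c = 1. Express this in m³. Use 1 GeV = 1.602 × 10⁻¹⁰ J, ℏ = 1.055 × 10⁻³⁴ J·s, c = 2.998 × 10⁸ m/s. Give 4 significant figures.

Volume is [L]³ = [E]⁻³·(ℏc)³.
1 GeV⁻³ → (ℏc)³ × (1 GeV in J)⁻³ = 7.696 × 10⁻⁴⁸ m³.
Convert the energy scale: 7.70 × 10³ MeV⁻³ = 7.70 × 10¹² GeV⁻³.
Result: 7.70 × 10¹² × 7.696 × 10⁻⁴⁸ = 5.926 × 10⁻³⁵ m³.

5.926 × 10⁻³⁵ m³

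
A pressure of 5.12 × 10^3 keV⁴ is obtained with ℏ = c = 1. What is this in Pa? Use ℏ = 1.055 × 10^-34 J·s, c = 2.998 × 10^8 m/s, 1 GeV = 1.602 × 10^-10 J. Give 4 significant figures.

Pressure is [E]/[L]³ = [E]⁴/(ℏc)³.
1 GeV⁴ → 1/(ℏc)³ × (1 GeV in J)⁴ = 2.082 × 10^37 Pa.
Convert the energy scale: 5.12 × 10^3 keV⁴ = 5.12 × 10^-21 GeV⁴.
Result: 5.12 × 10^-21 × 2.082 × 10^37 = 1.066 × 10^17 Pa.

1.066 × 10^17 Pa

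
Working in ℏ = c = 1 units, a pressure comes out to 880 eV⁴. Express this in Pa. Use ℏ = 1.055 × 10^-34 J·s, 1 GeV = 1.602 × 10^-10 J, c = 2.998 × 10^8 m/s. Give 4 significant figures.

1.832 × 10^4 Pa

Pressure is [E]/[L]³ = [E]⁴/(ℏc)³.
1 GeV⁴ → 1/(ℏc)³ × (1 GeV in J)⁴ = 2.082 × 10^37 Pa.
Convert the energy scale: 880 eV⁴ = 8.80 × 10^-34 GeV⁴.
Result: 8.80 × 10^-34 × 2.082 × 10^37 = 1.832 × 10^4 Pa.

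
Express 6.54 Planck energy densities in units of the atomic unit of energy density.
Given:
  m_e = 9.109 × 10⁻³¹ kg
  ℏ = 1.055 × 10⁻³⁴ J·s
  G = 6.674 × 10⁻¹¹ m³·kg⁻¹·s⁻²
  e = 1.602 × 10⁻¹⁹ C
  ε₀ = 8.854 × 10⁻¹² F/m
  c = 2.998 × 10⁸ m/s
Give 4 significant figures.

1.034 × 10¹⁰¹

Planck energy density: u_P = c⁷/(ℏG²) = 4.632 × 10¹¹³ J/m³
atomic unit of energy density: u_au = E_h/a₀³ = m_e⁴e¹⁰/((4πε₀)⁵ℏ⁸) = 2.929 × 10¹³ J/m³
6.54 × 4.632 × 10¹¹³ / 2.929 × 10¹³ = 1.034 × 10¹⁰¹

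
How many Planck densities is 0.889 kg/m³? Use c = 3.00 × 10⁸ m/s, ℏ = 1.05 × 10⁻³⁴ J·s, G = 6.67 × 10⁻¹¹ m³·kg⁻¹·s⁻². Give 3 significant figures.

1.71 × 10⁻⁹⁷

Planck density: ρ_P = c⁵/(ℏG²) = 5.20 × 10⁹⁶ kg/m³.
0.889 / 5.20 × 10⁹⁶ = 1.71 × 10⁻⁹⁷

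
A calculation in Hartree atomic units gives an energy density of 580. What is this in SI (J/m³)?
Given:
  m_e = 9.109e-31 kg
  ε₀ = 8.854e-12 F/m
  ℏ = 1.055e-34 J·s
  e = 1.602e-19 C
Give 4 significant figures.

1.699e16 J/m³

One atomic unit of energy density: u_au = E_h/a₀³ = m_e⁴e¹⁰/((4πε₀)⁵ℏ⁸) = 2.929e13 J/m³.
580 × 2.929e13 J/m³ = 1.699e16 J/m³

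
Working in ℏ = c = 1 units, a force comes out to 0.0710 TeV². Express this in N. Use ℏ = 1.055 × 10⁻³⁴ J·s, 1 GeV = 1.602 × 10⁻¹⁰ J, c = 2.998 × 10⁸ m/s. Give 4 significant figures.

5.761 × 10¹⁰ N

Force is [E]/[L] = [E]²/(ℏc); restore (ℏc)⁻¹.
1 GeV² → 1/(ℏc) × (1 GeV in J)² = 8.114 × 10⁵ N.
Convert the energy scale: 0.0710 TeV² = 7.10 × 10⁴ GeV².
Result: 7.10 × 10⁴ × 8.114 × 10⁵ = 5.761 × 10¹⁰ N.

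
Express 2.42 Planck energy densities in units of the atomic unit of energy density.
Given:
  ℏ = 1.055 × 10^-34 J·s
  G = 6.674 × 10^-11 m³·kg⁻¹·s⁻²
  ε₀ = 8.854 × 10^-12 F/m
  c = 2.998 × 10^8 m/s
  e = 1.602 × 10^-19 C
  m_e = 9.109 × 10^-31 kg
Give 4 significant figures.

3.827 × 10^100

Planck energy density: u_P = c⁷/(ℏG²) = 4.632 × 10^113 J/m³
atomic unit of energy density: u_au = E_h/a₀³ = m_e⁴e¹⁰/((4πε₀)⁵ℏ⁸) = 2.929 × 10^13 J/m³
2.42 × 4.632 × 10^113 / 2.929 × 10^13 = 3.827 × 10^100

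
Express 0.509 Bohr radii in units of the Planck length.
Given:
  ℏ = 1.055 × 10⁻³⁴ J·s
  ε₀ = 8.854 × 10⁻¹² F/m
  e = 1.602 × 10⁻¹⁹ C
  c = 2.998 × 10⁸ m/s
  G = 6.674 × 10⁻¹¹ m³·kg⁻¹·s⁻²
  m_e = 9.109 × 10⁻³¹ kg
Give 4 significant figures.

1.668 × 10²⁴

Bohr radius: a₀ = 4πε₀ℏ²/(m_e e²) = 5.297 × 10⁻¹¹ m
Planck length: ℓ_P = √(ℏG/c³) = 1.616 × 10⁻³⁵ m
0.509 × 5.297 × 10⁻¹¹ / 1.616 × 10⁻³⁵ = 1.668 × 10²⁴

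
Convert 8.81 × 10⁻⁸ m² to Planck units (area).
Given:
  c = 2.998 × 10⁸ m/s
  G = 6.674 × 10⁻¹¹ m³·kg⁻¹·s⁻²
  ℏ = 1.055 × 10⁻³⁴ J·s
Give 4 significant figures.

Planck area: A_P = ℏG/c³ = 2.613 × 10⁻⁷⁰ m².
8.81 × 10⁻⁸ / 2.613 × 10⁻⁷⁰ = 3.372 × 10⁶²

3.372 × 10⁶²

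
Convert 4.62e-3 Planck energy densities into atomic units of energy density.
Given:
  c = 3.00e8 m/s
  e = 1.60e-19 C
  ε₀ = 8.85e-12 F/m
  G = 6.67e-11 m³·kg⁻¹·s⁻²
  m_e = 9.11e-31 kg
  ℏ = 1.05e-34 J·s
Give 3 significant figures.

7.18e97

Planck energy density: u_P = c⁷/(ℏG²) = 4.68e113 J/m³
atomic unit of energy density: u_au = E_h/a₀³ = m_e⁴e¹⁰/((4πε₀)⁵ℏ⁸) = 3.01e13 J/m³
4.62e-3 × 4.68e113 / 3.01e13 = 7.18e97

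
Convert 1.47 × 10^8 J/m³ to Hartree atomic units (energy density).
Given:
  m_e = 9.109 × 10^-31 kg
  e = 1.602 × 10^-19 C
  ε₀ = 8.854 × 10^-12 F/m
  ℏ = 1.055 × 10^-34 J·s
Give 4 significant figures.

atomic unit of energy density: u_au = E_h/a₀³ = m_e⁴e¹⁰/((4πε₀)⁵ℏ⁸) = 2.929 × 10^13 J/m³.
1.47 × 10^8 / 2.929 × 10^13 = 5.019 × 10^-6

5.019 × 10^-6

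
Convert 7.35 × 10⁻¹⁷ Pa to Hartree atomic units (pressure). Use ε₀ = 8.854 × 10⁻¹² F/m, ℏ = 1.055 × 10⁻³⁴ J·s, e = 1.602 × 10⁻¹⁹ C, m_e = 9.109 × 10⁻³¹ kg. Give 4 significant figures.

atomic unit of pressure: P_au = E_h/a₀³ = m_e⁴e¹⁰/((4πε₀)⁵ℏ⁸) = 2.929 × 10¹³ Pa.
7.35 × 10⁻¹⁷ / 2.929 × 10¹³ = 2.509 × 10⁻³⁰

2.509 × 10⁻³⁰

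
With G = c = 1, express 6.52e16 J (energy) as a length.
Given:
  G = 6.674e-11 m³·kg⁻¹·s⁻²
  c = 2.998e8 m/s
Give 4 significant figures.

Energy → length via G/c⁴.
6.52e16 J × (G/c⁴) = 5.387e-28 m

5.387e-28 m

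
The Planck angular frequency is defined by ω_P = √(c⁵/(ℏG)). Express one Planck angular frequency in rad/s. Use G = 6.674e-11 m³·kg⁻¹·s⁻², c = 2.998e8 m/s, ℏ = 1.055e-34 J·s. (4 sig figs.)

ω_P = √(c⁵/(ℏG))
  = √(3.440e86)
  = 1.855e43 rad/s

1.855e43 rad/s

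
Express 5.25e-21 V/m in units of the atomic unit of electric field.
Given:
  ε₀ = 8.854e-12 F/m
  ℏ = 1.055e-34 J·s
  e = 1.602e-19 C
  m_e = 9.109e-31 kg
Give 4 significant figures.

atomic unit of electric field: E_au = E_h/(e a₀) = m_e²e⁵/((4πε₀)³ℏ⁴) = 5.131e11 V/m.
5.25e-21 / 5.131e11 = 1.023e-32

1.023e-32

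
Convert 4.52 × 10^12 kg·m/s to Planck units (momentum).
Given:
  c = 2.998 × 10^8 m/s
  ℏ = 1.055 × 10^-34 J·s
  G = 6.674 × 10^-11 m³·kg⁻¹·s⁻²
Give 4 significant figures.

6.926 × 10^11

Planck momentum: p_P = √(ℏc³/G) = 6.527 kg·m/s.
4.52 × 10^12 / 6.527 = 6.926 × 10^11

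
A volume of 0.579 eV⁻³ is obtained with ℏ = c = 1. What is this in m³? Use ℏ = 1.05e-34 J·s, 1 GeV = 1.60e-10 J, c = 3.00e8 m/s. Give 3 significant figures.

4.42e-21 m³

Volume is [L]³ = [E]⁻³·(ℏc)³.
1 GeV⁻³ → (ℏc)³ × (1 GeV in J)⁻³ = 7.63e-48 m³.
Convert the energy scale: 0.579 eV⁻³ = 5.79e26 GeV⁻³.
Result: 5.79e26 × 7.63e-48 = 4.42e-21 m³.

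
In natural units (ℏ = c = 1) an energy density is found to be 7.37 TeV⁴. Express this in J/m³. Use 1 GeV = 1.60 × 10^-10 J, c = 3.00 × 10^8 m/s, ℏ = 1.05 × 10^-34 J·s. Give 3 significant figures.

1.55 × 10^50 J/m³

[E]/[L]³ = [E]⁴/(ℏc)³; restore (ℏc)⁻³.
1 GeV⁴ → 1/(ℏc)³ × (1 GeV in J)⁴ = 2.10 × 10^37 J/m³.
Convert the energy scale: 7.37 TeV⁴ = 7.37 × 10^12 GeV⁴.
Result: 7.37 × 10^12 × 2.10 × 10^37 = 1.55 × 10^50 J/m³.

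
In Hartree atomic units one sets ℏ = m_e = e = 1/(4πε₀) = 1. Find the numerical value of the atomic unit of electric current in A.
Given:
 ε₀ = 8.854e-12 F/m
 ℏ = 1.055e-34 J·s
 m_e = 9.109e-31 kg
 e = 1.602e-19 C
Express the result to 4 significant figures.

I_au = e E_h/ℏ = m_e e⁵/((4πε₀)²ℏ³)
E_h = 4.354e-18 J
e·E_h/ℏ = 6.612e-3 A

6.612e-3 A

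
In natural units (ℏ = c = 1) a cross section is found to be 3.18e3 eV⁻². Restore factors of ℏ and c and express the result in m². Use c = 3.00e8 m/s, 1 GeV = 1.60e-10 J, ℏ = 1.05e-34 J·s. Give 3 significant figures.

1.23e-10 m²

Area is [L]² = [E]⁻²·(ℏc)²; restore (ℏc)².
1 GeV⁻² → (ℏc)² × (1 GeV in J)⁻² = 3.88e-32 m².
Convert the energy scale: 3.18e3 eV⁻² = 3.18e21 GeV⁻².
Result: 3.18e21 × 3.88e-32 = 1.23e-10 m².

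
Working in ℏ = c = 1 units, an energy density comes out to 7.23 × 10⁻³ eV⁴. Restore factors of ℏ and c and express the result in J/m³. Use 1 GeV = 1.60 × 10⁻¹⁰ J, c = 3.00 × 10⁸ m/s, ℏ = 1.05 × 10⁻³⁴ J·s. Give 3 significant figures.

0.152 J/m³

[E]/[L]³ = [E]⁴/(ℏc)³; restore (ℏc)⁻³.
1 GeV⁴ → 1/(ℏc)³ × (1 GeV in J)⁴ = 2.10 × 10³⁷ J/m³.
Convert the energy scale: 7.23 × 10⁻³ eV⁴ = 7.23 × 10⁻³⁹ GeV⁴.
Result: 7.23 × 10⁻³⁹ × 2.10 × 10³⁷ = 0.152 J/m³.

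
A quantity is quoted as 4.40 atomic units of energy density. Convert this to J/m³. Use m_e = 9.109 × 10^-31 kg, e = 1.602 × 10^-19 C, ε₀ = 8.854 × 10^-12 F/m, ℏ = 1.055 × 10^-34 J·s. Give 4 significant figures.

One atomic unit of energy density: u_au = E_h/a₀³ = m_e⁴e¹⁰/((4πε₀)⁵ℏ⁸) = 2.929 × 10^13 J/m³.
4.40 × 2.929 × 10^13 J/m³ = 1.289 × 10^14 J/m³

1.289 × 10^14 J/m³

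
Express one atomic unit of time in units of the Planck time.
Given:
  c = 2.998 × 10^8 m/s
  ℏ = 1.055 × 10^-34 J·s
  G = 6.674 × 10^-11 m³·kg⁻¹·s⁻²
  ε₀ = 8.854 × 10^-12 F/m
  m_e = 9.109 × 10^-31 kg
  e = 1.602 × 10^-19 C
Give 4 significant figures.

4.494 × 10^26

atomic unit of time: τ_au = (4πε₀)²ℏ³/(m_e e⁴) = 2.423 × 10^-17 s
Planck time: t_P = √(ℏG/c⁵) = 5.392 × 10^-44 s
ratio = 2.423 × 10^-17 / 5.392 × 10^-44 = 4.494 × 10^26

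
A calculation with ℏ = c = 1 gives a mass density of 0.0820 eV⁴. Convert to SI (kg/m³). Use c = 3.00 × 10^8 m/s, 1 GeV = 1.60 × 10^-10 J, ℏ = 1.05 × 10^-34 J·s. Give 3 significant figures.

1.91 × 10^-17 kg/m³

Mass density is [E]/(c²[L]³) = [E]⁴/(ℏ³c⁵).
1 GeV⁴ → 1/(ℏ³c⁵) × (1 GeV in J)⁴ = 2.33 × 10^20 kg/m³.
Convert the energy scale: 0.0820 eV⁴ = 8.20 × 10^-38 GeV⁴.
Result: 8.20 × 10^-38 × 2.33 × 10^20 = 1.91 × 10^-17 kg/m³.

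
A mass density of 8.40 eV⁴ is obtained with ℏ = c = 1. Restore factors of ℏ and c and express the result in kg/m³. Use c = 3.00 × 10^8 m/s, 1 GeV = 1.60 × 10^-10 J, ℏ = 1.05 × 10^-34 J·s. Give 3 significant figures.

Mass density is [E]/(c²[L]³) = [E]⁴/(ℏ³c⁵).
1 GeV⁴ → 1/(ℏ³c⁵) × (1 GeV in J)⁴ = 2.33 × 10^20 kg/m³.
Convert the energy scale: 8.40 eV⁴ = 8.40 × 10^-36 GeV⁴.
Result: 8.40 × 10^-36 × 2.33 × 10^20 = 1.96 × 10^-15 kg/m³.

1.96 × 10^-15 kg/m³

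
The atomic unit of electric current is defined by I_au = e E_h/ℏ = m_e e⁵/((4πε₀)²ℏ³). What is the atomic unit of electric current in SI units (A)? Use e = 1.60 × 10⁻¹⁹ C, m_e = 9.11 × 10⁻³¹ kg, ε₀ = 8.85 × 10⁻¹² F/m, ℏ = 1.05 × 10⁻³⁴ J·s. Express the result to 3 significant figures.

I_au = e E_h/ℏ = m_e e⁵/((4πε₀)²ℏ³)
E_h = 4.38 × 10⁻¹⁸ J
e·E_h/ℏ = 6.67 × 10⁻³ A

6.67 × 10⁻³ A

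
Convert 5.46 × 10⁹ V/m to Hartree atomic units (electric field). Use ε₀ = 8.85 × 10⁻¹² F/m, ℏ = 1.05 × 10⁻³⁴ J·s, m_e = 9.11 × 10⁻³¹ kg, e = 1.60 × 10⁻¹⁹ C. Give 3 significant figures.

atomic unit of electric field: E_au = E_h/(e a₀) = m_e²e⁵/((4πε₀)³ℏ⁴) = 5.20 × 10¹¹ V/m.
5.46 × 10⁹ / 5.20 × 10¹¹ = 0.0105

0.0105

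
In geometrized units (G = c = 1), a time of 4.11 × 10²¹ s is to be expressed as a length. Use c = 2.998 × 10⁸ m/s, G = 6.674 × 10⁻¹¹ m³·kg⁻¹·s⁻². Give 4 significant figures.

1.232 × 10³⁰ m

Time → length via c.
4.11 × 10²¹ s × (c) = 1.232 × 10³⁰ m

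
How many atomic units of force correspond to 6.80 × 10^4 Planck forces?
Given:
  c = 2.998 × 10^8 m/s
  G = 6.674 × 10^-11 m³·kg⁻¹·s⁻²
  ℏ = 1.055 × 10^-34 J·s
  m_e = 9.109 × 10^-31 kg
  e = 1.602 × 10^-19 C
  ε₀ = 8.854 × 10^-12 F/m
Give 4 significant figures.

Planck force: F_P = c⁴/G = 1.210 × 10^44 N
atomic unit of force: F_au = E_h/a₀ = m_e²e⁶/((4πε₀)³ℏ⁴) = 8.220 × 10^-8 N
6.80 × 10^4 × 1.210 × 10^44 / 8.220 × 10^-8 = 1.001 × 10^56

1.001 × 10^56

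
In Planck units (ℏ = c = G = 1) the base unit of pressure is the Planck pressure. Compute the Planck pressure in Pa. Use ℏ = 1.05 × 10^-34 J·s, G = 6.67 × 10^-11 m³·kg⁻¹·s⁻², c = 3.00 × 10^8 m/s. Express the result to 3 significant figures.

4.68 × 10^113 Pa

p_P = c⁷/(ℏG²)
  = 2.19 × 10^59 / 4.67 × 10^-55
  = 4.68 × 10^113 Pa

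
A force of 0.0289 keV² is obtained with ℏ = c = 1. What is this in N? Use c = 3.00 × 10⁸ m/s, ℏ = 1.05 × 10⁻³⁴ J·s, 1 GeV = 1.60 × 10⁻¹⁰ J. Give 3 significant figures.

Force is [E]/[L] = [E]²/(ℏc); restore (ℏc)⁻¹.
1 GeV² → 1/(ℏc) × (1 GeV in J)² = 8.13 × 10⁵ N.
Convert the energy scale: 0.0289 keV² = 2.89 × 10⁻¹⁴ GeV².
Result: 2.89 × 10⁻¹⁴ × 8.13 × 10⁵ = 2.35 × 10⁻⁸ N.

2.35 × 10⁻⁸ N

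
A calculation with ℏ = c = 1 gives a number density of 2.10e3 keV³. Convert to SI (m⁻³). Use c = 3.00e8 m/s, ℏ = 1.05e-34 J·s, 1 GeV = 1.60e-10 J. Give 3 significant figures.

2.75e32 m⁻³

Number density is [L]⁻³ = [E]³/(ℏc)³.
1 GeV³ → 1/(ℏc)³ × (1 GeV in J)³ = 1.31e47 m⁻³.
Convert the energy scale: 2.10e3 keV³ = 2.10e-15 GeV³.
Result: 2.10e-15 × 1.31e47 = 2.75e32 m⁻³.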